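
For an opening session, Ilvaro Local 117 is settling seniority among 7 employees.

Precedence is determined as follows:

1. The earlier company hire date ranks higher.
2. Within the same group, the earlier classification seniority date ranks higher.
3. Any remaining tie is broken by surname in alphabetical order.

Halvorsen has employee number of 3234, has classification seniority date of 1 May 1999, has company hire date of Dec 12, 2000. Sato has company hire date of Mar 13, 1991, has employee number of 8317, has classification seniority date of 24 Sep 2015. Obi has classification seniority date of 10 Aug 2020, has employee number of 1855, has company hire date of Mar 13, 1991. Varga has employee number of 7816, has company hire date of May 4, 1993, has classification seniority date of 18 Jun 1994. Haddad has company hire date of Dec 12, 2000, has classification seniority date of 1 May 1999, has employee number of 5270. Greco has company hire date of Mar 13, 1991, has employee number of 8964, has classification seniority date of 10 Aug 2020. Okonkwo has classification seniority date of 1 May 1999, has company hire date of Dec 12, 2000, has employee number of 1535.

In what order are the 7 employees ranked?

By company hire date (earlier first): Sato, Greco and Obi (each Mar 13, 1991); then Varga (May 4, 1993); then Haddad, Halvorsen and Okonkwo (each Dec 12, 2000).
Among Sato, Greco and Obi, by classification seniority date (earlier first): Sato (24 Sep 2015) before Greco and Obi (10 Aug 2020).
Among Greco and Obi, alphabetically by surname: Greco before Obi.
Haddad, Halvorsen and Okonkwo all have classification seniority date 1 May 1999, so the next rule applies.
Among Haddad, Halvorsen and Okonkwo, alphabetically by surname: Haddad before Halvorsen before Okonkwo.
Full order: Sato, Greco, Obi, Varga, Haddad, Halvorsen, Okonkwo.

Sato, Greco, Obi, Varga, Haddad, Halvorsen, Okonkwo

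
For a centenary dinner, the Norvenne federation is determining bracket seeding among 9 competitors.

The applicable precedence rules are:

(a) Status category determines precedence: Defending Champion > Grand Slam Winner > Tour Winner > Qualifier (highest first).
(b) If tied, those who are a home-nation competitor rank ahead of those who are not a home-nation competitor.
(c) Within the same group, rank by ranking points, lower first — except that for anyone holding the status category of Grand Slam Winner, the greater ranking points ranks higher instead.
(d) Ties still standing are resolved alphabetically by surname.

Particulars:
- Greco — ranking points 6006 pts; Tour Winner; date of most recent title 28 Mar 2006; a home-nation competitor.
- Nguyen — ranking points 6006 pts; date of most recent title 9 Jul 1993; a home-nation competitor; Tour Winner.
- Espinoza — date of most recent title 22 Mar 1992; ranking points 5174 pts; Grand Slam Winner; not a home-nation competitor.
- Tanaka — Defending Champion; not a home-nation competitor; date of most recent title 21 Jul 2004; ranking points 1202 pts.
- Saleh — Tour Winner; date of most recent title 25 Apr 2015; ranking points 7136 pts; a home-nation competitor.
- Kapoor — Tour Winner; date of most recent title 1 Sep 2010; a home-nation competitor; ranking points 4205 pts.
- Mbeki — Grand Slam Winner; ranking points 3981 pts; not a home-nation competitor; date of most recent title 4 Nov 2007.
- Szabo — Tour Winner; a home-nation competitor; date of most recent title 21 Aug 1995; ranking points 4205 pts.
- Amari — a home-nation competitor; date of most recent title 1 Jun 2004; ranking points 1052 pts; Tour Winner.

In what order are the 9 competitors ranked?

Tanaka, Espinoza, Mbeki, Amari, Kapoor, Szabo, Greco, Nguyen, Saleh

By status category: Tanaka (Defending Champion); then Espinoza and Mbeki (Grand Slam Winner); then Amari, Kapoor, Szabo, Greco, Nguyen and Saleh (Tour Winner).
Espinoza and Mbeki are each not a home-nation competitor, so the next rule applies.
Among Espinoza and Mbeki, by ranking points (higher first) (reversed rule for this group): Espinoza (5174 pts) before Mbeki (3981 pts).
Amari, Kapoor, Szabo, Greco, Nguyen and Saleh are each a home-nation competitor, so the next rule applies.
Among Amari, Kapoor, Szabo, Greco, Nguyen and Saleh, by ranking points (lower first): Amari (1052 pts) before Kapoor and Szabo (4205 pts) before Greco and Nguyen (6006 pts) before Saleh (7136 pts).
Among Kapoor and Szabo, alphabetically by surname: Kapoor before Szabo.
Among Greco and Nguyen, alphabetically by surname: Greco before Nguyen.
Full order: Tanaka, Espinoza, Mbeki, Amari, Kapoor, Szabo, Greco, Nguyen, Saleh.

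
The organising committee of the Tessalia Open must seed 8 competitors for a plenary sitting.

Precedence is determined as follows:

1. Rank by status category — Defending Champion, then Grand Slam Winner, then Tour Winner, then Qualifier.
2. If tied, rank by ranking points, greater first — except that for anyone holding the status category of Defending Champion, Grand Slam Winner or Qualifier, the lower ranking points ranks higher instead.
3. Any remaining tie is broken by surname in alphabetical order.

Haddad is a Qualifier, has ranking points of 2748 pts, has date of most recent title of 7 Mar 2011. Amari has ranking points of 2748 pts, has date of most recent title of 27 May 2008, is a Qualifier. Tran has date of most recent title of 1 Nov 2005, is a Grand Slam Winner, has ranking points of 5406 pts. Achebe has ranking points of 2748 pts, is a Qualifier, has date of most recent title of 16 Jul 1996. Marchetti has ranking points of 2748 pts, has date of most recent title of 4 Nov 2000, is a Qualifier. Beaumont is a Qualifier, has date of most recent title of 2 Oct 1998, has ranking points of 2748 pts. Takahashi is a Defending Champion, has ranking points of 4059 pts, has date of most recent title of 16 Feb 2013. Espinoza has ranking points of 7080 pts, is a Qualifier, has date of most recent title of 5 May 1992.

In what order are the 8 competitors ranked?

Takahashi, Tran, Achebe, Amari, Beaumont, Haddad, Marchetti, Espinoza

By status category: Takahashi (Defending Champion); then Tran (Grand Slam Winner); then Achebe, Amari, Beaumont, Haddad, Marchetti and Espinoza (Qualifier).
Among Achebe, Amari, Beaumont, Haddad, Marchetti and Espinoza, by ranking points (lower first) (reversed rule for this group): Achebe, Amari, Beaumont, Haddad and Marchetti (2748 pts) before Espinoza (7080 pts).
Among Achebe, Amari, Beaumont, Haddad and Marchetti, alphabetically by surname: Achebe before Amari before Beaumont before Haddad before Marchetti.
Full order: Takahashi, Tran, Achebe, Amari, Beaumont, Haddad, Marchetti, Espinoza.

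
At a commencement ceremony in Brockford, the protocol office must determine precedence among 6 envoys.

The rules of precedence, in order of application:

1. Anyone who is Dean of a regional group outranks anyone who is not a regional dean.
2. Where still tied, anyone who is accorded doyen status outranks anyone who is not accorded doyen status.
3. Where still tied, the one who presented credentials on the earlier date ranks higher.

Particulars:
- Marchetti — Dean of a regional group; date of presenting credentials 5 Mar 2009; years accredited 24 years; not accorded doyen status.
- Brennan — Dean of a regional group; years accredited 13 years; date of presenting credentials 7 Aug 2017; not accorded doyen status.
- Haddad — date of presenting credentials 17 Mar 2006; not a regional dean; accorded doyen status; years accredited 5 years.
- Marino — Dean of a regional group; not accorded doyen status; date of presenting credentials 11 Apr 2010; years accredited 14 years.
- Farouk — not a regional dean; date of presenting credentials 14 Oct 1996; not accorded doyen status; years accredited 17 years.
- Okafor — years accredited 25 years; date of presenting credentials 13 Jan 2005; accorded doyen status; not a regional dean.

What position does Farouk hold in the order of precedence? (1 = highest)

6

By the first rule: Marchetti, Marino and Brennan (each Dean of a regional group); then Okafor, Haddad and Farouk (each not a regional dean).
Marchetti, Marino and Brennan are each not accorded doyen status, so the next rule applies.
Among Marchetti, Marino and Brennan, by date of presenting credentials (earlier first): Marchetti (5 Mar 2009) before Marino (11 Apr 2010) before Brennan (7 Aug 2017).
Among Okafor, Haddad and Farouk, accorded doyen status before not accorded doyen status: Okafor and Haddad (accorded doyen status) before Farouk (not accorded doyen status).
Among Okafor and Haddad, by date of presenting credentials (earlier first): Okafor (13 Jan 2005) before Haddad (17 Mar 2006).
Order: Marchetti, Marino, Brennan, Okafor, Haddad, Farouk. So position 6.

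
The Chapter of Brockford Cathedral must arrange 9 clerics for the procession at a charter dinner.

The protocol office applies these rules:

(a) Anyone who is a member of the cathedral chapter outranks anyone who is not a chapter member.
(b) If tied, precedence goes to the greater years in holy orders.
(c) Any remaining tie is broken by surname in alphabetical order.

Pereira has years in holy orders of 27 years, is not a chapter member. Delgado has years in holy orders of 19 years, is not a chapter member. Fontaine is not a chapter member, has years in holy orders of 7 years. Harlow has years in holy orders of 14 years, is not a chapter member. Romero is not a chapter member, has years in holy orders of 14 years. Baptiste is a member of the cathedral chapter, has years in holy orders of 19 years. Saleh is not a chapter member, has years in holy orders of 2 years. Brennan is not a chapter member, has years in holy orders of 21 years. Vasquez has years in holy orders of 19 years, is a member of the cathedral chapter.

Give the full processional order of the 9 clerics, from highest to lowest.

By the first rule: Baptiste and Vasquez (both a member of the cathedral chapter); then Pereira, Brennan, Delgado, Harlow, Romero, Fontaine and Saleh (each not a chapter member).
Baptiste and Vasquez both have years in holy orders 19 years, so the next rule applies.
Among Baptiste and Vasquez, alphabetically by surname: Baptiste before Vasquez.
Among Pereira, Brennan, Delgado, Harlow, Romero, Fontaine and Saleh, by years in holy orders (higher first): Pereira (27 years) before Brennan (21 years) before Delgado (19 years) before Harlow and Romero (14 years) before Fontaine (7 years) before Saleh (2 years).
Among Harlow and Romero, alphabetically by surname: Harlow before Romero.
Full order: Baptiste, Vasquez, Pereira, Brennan, Delgado, Harlow, Romero, Fontaine, Saleh.

Baptiste, Vasquez, Pereira, Brennan, Delgado, Harlow, Romero, Fontaine, Saleh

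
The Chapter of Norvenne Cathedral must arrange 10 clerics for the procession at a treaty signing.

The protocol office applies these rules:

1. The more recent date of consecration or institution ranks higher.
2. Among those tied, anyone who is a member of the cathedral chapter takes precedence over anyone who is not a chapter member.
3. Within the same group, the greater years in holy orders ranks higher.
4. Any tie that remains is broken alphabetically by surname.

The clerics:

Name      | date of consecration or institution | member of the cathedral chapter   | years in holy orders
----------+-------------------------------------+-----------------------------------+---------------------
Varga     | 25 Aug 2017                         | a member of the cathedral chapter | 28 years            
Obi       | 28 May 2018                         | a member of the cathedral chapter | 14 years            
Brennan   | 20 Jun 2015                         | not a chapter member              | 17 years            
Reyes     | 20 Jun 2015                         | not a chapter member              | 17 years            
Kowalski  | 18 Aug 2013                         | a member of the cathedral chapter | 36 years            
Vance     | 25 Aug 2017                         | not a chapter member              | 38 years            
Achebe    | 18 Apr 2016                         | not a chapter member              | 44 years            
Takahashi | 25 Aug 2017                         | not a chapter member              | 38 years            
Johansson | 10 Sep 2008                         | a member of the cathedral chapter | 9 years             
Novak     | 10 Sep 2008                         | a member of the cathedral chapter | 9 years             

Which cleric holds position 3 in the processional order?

Takahashi

By date of consecration or institution (later first): Obi (28 May 2018); then Varga, Takahashi and Vance (each 25 Aug 2017); then Achebe (18 Apr 2016); then Brennan and Reyes (both 20 Jun 2015); then Kowalski (18 Aug 2013); then Johansson and Novak (both 10 Sep 2008).
Among Varga, Takahashi and Vance, a member of the cathedral chapter before not a chapter member: Varga (a member of the cathedral chapter) before Takahashi and Vance (not a chapter member).
Takahashi and Vance both have years in holy orders 38 years, so the next rule applies.
Among Takahashi and Vance, alphabetically by surname: Takahashi before Vance.
Brennan and Reyes are each not a chapter member, so the next rule applies.
Brennan and Reyes both have years in holy orders 17 years, so the next rule applies.
Among Brennan and Reyes, alphabetically by surname: Brennan before Reyes.
Johansson and Novak are each a member of the cathedral chapter, so the next rule applies.
Johansson and Novak both have years in holy orders 9 years, so the next rule applies.
Among Johansson and Novak, alphabetically by surname: Johansson before Novak.
Order: Obi, Varga, Takahashi, Vance, Achebe, Brennan, Reyes, Kowalski, Johansson, Novak.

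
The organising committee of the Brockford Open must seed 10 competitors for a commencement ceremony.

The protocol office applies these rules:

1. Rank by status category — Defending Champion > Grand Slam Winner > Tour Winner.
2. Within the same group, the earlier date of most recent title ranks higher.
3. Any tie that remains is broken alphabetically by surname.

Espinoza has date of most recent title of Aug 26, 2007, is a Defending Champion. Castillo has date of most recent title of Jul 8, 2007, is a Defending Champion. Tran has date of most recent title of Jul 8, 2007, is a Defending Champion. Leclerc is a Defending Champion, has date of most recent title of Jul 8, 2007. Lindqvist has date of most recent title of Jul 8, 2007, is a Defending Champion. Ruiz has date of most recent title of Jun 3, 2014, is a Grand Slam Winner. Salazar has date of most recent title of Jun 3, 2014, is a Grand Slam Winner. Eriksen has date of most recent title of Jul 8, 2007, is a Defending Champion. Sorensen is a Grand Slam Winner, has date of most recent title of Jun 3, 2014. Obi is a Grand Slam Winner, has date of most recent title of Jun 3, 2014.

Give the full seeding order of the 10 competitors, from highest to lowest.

Castillo, Eriksen, Leclerc, Lindqvist, Tran, Espinoza, Obi, Ruiz, Salazar, Sorensen

By status category: Castillo, Eriksen, Leclerc, Lindqvist, Tran and Espinoza (Defending Champion); then Obi, Ruiz, Salazar and Sorensen (Grand Slam Winner).
Among Castillo, Eriksen, Leclerc, Lindqvist, Tran and Espinoza, by date of most recent title (earlier first): Castillo, Eriksen, Leclerc, Lindqvist and Tran (Jul 8, 2007) before Espinoza (Aug 26, 2007).
Among Castillo, Eriksen, Leclerc, Lindqvist and Tran, alphabetically by surname: Castillo before Eriksen before Leclerc before Lindqvist before Tran.
Obi, Ruiz, Salazar and Sorensen all have date of most recent title Jun 3, 2014, so the next rule applies.
Among Obi, Ruiz, Salazar and Sorensen, alphabetically by surname: Obi before Ruiz before Salazar before Sorensen.
Full order: Castillo, Eriksen, Leclerc, Lindqvist, Tran, Espinoza, Obi, Ruiz, Salazar, Sorensen.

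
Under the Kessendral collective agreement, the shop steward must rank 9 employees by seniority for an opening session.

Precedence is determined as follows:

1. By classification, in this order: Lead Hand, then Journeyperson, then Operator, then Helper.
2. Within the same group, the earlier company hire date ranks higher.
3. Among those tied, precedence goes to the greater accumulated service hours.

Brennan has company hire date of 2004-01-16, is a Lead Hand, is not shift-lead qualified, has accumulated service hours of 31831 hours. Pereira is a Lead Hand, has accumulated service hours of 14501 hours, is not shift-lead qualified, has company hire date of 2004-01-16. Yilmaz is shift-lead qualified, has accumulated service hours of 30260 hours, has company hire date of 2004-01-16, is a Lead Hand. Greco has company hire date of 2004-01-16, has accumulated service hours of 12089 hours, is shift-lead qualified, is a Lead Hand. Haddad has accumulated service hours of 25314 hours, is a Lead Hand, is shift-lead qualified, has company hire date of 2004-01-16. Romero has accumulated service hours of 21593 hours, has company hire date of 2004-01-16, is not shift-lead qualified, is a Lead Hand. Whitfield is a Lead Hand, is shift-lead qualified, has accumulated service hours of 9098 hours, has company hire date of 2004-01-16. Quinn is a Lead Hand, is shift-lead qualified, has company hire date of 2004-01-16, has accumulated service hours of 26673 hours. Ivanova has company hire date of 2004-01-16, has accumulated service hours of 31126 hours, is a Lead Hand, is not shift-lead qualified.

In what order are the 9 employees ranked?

Brennan, Ivanova, Yilmaz, Quinn, Haddad, Romero, Pereira, Greco, Whitfield

By classification: Brennan, Ivanova, Yilmaz, Quinn, Haddad, Romero, Pereira, Greco and Whitfield (Lead Hand).
Brennan, Ivanova, Yilmaz, Quinn, Haddad, Romero, Pereira, Greco and Whitfield all have company hire date 2004-01-16, so the next rule applies.
Among Brennan, Ivanova, Yilmaz, Quinn, Haddad, Romero, Pereira, Greco and Whitfield, by accumulated service hours (higher first): Brennan (31831 hours) before Ivanova (31126 hours) before Yilmaz (30260 hours) before Quinn (26673 hours) before Haddad (25314 hours) before Romero (21593 hours) before Pereira (14501 hours) before Greco (12089 hours) before Whitfield (9098 hours).
Full order: Brennan, Ivanova, Yilmaz, Quinn, Haddad, Romero, Pereira, Greco, Whitfield.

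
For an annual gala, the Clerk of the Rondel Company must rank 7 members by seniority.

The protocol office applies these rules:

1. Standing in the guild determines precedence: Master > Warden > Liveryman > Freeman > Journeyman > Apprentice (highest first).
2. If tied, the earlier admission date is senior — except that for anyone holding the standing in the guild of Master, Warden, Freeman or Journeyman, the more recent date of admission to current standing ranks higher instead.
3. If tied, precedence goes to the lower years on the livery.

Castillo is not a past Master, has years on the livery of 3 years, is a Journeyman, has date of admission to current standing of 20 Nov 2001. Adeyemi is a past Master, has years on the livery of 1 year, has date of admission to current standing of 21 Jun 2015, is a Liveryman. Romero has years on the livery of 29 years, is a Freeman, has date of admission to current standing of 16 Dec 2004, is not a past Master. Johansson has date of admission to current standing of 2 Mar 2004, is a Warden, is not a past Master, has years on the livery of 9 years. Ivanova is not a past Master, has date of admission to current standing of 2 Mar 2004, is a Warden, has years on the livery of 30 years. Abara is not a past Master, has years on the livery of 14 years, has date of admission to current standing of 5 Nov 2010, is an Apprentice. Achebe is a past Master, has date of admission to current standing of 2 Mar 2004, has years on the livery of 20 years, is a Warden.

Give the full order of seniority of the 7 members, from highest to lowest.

By standing in the guild: Johansson, Achebe and Ivanova (Warden); then Adeyemi (Liveryman); then Romero (Freeman); then Castillo (Journeyman); then Abara (Apprentice).
Johansson, Achebe and Ivanova all have date of admission to current standing 2 Mar 2004, so the next rule applies.
Among Johansson, Achebe and Ivanova, by years on the livery (lower first): Johansson (9 years) before Achebe (20 years) before Ivanova (30 years).
Full order: Johansson, Achebe, Ivanova, Adeyemi, Romero, Castillo, Abara.

Johansson, Achebe, Ivanova, Adeyemi, Romero, Castillo, Abara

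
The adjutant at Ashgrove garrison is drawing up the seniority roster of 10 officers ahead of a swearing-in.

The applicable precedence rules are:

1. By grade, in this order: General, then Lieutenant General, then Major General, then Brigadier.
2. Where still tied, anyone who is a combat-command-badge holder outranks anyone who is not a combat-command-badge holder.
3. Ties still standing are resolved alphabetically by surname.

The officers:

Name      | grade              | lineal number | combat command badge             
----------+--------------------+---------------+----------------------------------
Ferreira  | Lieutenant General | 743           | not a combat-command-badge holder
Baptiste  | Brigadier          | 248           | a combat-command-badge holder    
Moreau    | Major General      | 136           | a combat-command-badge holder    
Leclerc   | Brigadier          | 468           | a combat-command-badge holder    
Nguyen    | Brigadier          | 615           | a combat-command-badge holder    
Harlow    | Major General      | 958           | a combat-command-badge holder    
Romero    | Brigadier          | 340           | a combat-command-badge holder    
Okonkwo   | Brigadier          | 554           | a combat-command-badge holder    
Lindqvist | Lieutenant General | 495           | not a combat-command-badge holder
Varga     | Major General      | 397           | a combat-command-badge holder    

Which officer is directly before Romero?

By grade: Ferreira and Lindqvist (Lieutenant General); then Harlow, Moreau and Varga (Major General); then Baptiste, Leclerc, Nguyen, Okonkwo and Romero (Brigadier).
Ferreira and Lindqvist are each not a combat-command-badge holder, so the next rule applies.
Among Ferreira and Lindqvist, alphabetically by surname: Ferreira before Lindqvist.
Harlow, Moreau and Varga are each a combat-command-badge holder, so the next rule applies.
Among Harlow, Moreau and Varga, alphabetically by surname: Harlow before Moreau before Varga.
Baptiste, Leclerc, Nguyen, Okonkwo and Romero are each a combat-command-badge holder, so the next rule applies.
Among Baptiste, Leclerc, Nguyen, Okonkwo and Romero, alphabetically by surname: Baptiste before Leclerc before Nguyen before Okonkwo before Romero.
Order: Ferreira, Lindqvist, Harlow, Moreau, Varga, Baptiste, Leclerc, Nguyen, Okonkwo, Romero.

Okonkwo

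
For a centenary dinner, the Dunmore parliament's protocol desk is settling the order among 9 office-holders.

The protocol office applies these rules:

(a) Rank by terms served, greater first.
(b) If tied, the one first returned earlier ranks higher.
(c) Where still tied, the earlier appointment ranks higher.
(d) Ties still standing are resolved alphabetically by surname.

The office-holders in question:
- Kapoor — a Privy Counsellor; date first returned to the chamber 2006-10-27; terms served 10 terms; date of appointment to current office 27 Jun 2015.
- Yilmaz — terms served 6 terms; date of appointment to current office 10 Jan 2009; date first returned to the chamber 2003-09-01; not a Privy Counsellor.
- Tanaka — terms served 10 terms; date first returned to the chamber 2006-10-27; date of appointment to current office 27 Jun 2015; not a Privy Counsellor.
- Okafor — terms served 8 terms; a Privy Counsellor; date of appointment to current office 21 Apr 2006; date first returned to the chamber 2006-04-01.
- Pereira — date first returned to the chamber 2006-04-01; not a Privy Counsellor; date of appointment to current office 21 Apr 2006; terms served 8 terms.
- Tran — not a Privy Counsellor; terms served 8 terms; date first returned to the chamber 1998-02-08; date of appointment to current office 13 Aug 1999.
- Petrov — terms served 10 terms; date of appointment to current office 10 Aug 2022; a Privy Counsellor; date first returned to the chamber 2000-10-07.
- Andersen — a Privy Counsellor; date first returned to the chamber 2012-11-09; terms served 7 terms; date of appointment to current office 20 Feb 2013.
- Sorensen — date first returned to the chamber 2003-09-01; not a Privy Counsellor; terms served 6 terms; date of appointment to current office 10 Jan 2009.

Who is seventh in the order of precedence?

Andersen

By terms served (higher first): Petrov, Kapoor and Tanaka (each 10 terms); then Tran, Okafor and Pereira (each 8 terms); then Andersen (7 terms); then Sorensen and Yilmaz (both 6 terms).
Among Petrov, Kapoor and Tanaka, by date first returned to the chamber (earlier first): Petrov (2000-10-07) before Kapoor and Tanaka (2006-10-27).
Kapoor and Tanaka both have date of appointment to current office 27 Jun 2015, so the next rule applies.
Among Kapoor and Tanaka, alphabetically by surname: Kapoor before Tanaka.
Among Tran, Okafor and Pereira, by date first returned to the chamber (earlier first): Tran (1998-02-08) before Okafor and Pereira (2006-04-01).
Okafor and Pereira both have date of appointment to current office 21 Apr 2006, so the next rule applies.
Among Okafor and Pereira, alphabetically by surname: Okafor before Pereira.
Sorensen and Yilmaz both have date first returned to the chamber 2003-09-01, so the next rule applies.
Sorensen and Yilmaz both have date of appointment to current office 10 Jan 2009, so the next rule applies.
Among Sorensen and Yilmaz, alphabetically by surname: Sorensen before Yilmaz.
Order: Petrov, Kapoor, Tanaka, Tran, Okafor, Pereira, Andersen, Sorensen, Yilmaz.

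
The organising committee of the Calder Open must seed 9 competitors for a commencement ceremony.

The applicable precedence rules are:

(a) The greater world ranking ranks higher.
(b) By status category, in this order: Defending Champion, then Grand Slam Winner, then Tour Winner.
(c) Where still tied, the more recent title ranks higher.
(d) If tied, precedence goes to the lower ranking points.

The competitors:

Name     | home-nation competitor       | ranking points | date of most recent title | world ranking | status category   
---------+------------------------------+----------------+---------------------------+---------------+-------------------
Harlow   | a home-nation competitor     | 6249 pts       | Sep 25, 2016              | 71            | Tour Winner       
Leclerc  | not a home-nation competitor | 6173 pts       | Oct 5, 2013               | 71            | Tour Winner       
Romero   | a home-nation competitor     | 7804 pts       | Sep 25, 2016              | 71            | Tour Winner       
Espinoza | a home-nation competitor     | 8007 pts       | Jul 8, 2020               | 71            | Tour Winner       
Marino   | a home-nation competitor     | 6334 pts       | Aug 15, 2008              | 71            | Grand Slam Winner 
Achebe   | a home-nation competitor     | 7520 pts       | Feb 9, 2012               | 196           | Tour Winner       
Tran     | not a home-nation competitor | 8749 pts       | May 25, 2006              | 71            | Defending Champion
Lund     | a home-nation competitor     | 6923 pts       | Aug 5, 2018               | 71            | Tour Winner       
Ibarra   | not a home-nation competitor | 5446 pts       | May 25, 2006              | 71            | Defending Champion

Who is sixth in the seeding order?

Lund

By world ranking (higher first): Achebe (196); then Ibarra, Tran, Marino, Espinoza, Lund, Harlow, Romero and Leclerc (each 71).
Among Ibarra, Tran, Marino, Espinoza, Lund, Harlow, Romero and Leclerc, by status category: Ibarra and Tran (Defending Champion) before Marino (Grand Slam Winner) before Espinoza, Lund, Harlow, Romero and Leclerc (Tour Winner).
Ibarra and Tran both have date of most recent title May 25, 2006, so the next rule applies.
Among Ibarra and Tran, by ranking points (lower first): Ibarra (5446 pts) before Tran (8749 pts).
Among Espinoza, Lund, Harlow, Romero and Leclerc, by date of most recent title (later first): Espinoza (Jul 8, 2020) before Lund (Aug 5, 2018) before Harlow and Romero (Sep 25, 2016) before Leclerc (Oct 5, 2013).
Among Harlow and Romero, by ranking points (lower first): Harlow (6249 pts) before Romero (7804 pts).
Order: Achebe, Ibarra, Tran, Marino, Espinoza, Lund, Harlow, Romero, Leclerc.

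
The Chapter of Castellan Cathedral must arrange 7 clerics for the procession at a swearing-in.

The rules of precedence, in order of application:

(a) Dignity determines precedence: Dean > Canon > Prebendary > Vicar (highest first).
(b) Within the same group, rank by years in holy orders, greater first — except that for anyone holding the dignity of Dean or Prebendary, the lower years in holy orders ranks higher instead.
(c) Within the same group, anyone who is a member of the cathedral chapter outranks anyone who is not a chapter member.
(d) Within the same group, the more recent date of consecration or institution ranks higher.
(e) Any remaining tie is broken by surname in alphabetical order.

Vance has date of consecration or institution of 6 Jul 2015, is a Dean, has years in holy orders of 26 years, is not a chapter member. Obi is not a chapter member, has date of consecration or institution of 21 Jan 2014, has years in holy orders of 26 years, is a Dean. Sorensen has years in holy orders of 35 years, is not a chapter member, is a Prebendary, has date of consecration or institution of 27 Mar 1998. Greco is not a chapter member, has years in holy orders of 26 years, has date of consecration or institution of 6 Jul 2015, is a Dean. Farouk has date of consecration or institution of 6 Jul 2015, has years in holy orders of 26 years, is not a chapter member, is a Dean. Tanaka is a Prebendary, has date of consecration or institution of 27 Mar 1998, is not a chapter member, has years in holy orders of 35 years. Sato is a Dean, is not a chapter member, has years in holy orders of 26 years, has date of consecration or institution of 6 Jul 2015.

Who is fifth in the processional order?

Obi

By dignity: Farouk, Greco, Sato, Vance and Obi (Dean); then Sorensen and Tanaka (Prebendary).
Farouk, Greco, Sato, Vance and Obi all have years in holy orders 26 years, so the next rule applies.
Farouk, Greco, Sato, Vance and Obi are each not a chapter member, so the next rule applies.
Among Farouk, Greco, Sato, Vance and Obi, by date of consecration or institution (later first): Farouk, Greco, Sato and Vance (6 Jul 2015) before Obi (21 Jan 2014).
Among Farouk, Greco, Sato and Vance, alphabetically by surname: Farouk before Greco before Sato before Vance.
Sorensen and Tanaka both have years in holy orders 35 years, so the next rule applies.
Sorensen and Tanaka are each not a chapter member, so the next rule applies.
Sorensen and Tanaka both have date of consecration or institution 27 Mar 1998, so the next rule applies.
Among Sorensen and Tanaka, alphabetically by surname: Sorensen before Tanaka.
Order: Farouk, Greco, Sato, Vance, Obi, Sorensen, Tanaka.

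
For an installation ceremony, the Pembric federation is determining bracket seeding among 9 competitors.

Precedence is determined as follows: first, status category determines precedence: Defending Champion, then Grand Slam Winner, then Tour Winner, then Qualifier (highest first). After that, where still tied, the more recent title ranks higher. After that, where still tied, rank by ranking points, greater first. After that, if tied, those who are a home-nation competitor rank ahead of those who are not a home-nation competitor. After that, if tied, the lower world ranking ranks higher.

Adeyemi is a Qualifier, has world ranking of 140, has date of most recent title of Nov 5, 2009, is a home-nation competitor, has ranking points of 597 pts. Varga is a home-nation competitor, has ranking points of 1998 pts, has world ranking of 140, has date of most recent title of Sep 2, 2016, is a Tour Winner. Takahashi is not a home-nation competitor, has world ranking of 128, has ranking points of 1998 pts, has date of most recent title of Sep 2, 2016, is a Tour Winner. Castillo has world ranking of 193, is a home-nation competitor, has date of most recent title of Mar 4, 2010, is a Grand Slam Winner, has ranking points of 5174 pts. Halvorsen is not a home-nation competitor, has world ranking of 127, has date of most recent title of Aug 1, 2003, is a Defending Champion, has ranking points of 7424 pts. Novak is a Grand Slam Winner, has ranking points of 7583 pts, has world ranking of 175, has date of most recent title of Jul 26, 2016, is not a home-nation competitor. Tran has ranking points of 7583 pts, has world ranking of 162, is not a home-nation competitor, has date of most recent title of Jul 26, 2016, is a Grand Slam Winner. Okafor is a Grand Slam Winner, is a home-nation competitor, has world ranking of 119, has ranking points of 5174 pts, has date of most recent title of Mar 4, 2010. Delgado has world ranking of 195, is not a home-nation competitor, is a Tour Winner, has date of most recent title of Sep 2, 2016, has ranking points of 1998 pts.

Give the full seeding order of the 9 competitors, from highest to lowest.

By status category: Halvorsen (Defending Champion); then Tran, Novak, Okafor and Castillo (Grand Slam Winner); then Varga, Takahashi and Delgado (Tour Winner); then Adeyemi (Qualifier).
Among Tran, Novak, Okafor and Castillo, by date of most recent title (later first): Tran and Novak (Jul 26, 2016) before Okafor and Castillo (Mar 4, 2010).
Tran and Novak both have ranking points 7583 pts, so the next rule applies.
Tran and Novak are each not a home-nation competitor, so the next rule applies.
Among Tran and Novak, by world ranking (lower first): Tran (162) before Novak (175).
Okafor and Castillo both have ranking points 5174 pts, so the next rule applies.
Okafor and Castillo are each a home-nation competitor, so the next rule applies.
Among Okafor and Castillo, by world ranking (lower first): Okafor (119) before Castillo (193).
Varga, Takahashi and Delgado all have date of most recent title Sep 2, 2016, so the next rule applies.
Varga, Takahashi and Delgado all have ranking points 1998 pts, so the next rule applies.
Among Varga, Takahashi and Delgado, a home-nation competitor before not a home-nation competitor: Varga (a home-nation competitor) before Takahashi and Delgado (not a home-nation competitor).
Among Takahashi and Delgado, by world ranking (lower first): Takahashi (128) before Delgado (195).
Full order: Halvorsen, Tran, Novak, Okafor, Castillo, Varga, Takahashi, Delgado, Adeyemi.

Halvorsen, Tran, Novak, Okafor, Castillo, Varga, Takahashi, Delgado, Adeyemi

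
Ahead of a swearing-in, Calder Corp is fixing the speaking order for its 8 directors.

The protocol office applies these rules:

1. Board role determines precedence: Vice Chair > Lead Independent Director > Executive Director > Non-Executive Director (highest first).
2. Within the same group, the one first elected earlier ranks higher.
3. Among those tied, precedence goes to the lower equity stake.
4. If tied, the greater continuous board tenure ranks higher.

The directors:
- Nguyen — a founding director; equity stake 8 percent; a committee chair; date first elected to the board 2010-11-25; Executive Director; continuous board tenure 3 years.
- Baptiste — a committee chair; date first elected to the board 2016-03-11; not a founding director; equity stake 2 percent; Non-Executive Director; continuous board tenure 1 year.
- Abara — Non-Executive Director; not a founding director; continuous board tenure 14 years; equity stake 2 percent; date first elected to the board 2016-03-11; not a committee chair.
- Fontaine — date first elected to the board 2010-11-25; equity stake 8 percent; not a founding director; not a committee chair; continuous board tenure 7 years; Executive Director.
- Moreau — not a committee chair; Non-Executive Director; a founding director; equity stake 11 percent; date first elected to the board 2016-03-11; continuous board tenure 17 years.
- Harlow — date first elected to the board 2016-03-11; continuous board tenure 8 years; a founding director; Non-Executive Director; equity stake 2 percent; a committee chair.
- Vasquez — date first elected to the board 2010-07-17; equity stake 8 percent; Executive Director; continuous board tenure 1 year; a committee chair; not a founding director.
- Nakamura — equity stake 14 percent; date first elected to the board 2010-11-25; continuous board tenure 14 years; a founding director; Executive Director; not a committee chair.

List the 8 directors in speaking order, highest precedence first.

Vasquez, Fontaine, Nguyen, Nakamura, Abara, Harlow, Baptiste, Moreau

By board role: Vasquez, Fontaine, Nguyen and Nakamura (Executive Director); then Abara, Harlow, Baptiste and Moreau (Non-Executive Director).
Among Vasquez, Fontaine, Nguyen and Nakamura, by date first elected to the board (earlier first): Vasquez (2010-07-17) before Fontaine, Nguyen and Nakamura (2010-11-25).
Among Fontaine, Nguyen and Nakamura, by equity stake (lower first): Fontaine and Nguyen (8 percent) before Nakamura (14 percent).
Among Fontaine and Nguyen, by continuous board tenure (higher first): Fontaine (7 years) before Nguyen (3 years).
Abara, Harlow, Baptiste and Moreau all have date first elected to the board 2016-03-11, so the next rule applies.
Among Abara, Harlow, Baptiste and Moreau, by equity stake (lower first): Abara, Harlow and Baptiste (2 percent) before Moreau (11 percent).
Among Abara, Harlow and Baptiste, by continuous board tenure (higher first): Abara (14 years) before Harlow (8 years) before Baptiste (1 year).
Full order: Vasquez, Fontaine, Nguyen, Nakamura, Abara, Harlow, Baptiste, Moreau.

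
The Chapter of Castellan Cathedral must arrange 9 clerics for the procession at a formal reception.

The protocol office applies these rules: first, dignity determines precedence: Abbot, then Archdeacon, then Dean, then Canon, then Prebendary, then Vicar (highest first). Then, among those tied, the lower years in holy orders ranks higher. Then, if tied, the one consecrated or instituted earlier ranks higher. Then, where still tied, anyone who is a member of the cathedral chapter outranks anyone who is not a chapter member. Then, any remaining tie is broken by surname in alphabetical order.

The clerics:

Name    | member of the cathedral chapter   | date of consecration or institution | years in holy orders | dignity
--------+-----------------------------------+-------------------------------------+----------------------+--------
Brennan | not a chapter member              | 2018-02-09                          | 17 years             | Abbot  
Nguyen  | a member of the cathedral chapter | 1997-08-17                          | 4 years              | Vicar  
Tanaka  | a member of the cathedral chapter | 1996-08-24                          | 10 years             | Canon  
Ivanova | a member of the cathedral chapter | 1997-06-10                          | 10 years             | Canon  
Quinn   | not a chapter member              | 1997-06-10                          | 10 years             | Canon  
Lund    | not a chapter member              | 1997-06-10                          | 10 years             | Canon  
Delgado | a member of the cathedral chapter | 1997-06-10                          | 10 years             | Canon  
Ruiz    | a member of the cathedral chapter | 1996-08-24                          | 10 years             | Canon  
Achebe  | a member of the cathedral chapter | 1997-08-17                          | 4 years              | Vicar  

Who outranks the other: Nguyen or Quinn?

By dignity: Brennan (Abbot); then Ruiz, Tanaka, Delgado, Ivanova, Lund and Quinn (Canon); then Achebe and Nguyen (Vicar).
Ruiz, Tanaka, Delgado, Ivanova, Lund and Quinn all have years in holy orders 10 years, so the next rule applies.
Among Ruiz, Tanaka, Delgado, Ivanova, Lund and Quinn, by date of consecration or institution (earlier first): Ruiz and Tanaka (1996-08-24) before Delgado, Ivanova, Lund and Quinn (1997-06-10).
Ruiz and Tanaka are each a member of the cathedral chapter, so the next rule applies.
Among Ruiz and Tanaka, alphabetically by surname: Ruiz before Tanaka.
Among Delgado, Ivanova, Lund and Quinn, a member of the cathedral chapter before not a chapter member: Delgado and Ivanova (a member of the cathedral chapter) before Lund and Quinn (not a chapter member).
Among Delgado and Ivanova, alphabetically by surname: Delgado before Ivanova.
Among Lund and Quinn, alphabetically by surname: Lund before Quinn.
Achebe and Nguyen both have years in holy orders 4 years, so the next rule applies.
Achebe and Nguyen both have date of consecration or institution 1997-08-17, so the next rule applies.
Achebe and Nguyen are each a member of the cathedral chapter, so the next rule applies.
Among Achebe and Nguyen, alphabetically by surname: Achebe before Nguyen.
So Quinn takes precedence.

Quinn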